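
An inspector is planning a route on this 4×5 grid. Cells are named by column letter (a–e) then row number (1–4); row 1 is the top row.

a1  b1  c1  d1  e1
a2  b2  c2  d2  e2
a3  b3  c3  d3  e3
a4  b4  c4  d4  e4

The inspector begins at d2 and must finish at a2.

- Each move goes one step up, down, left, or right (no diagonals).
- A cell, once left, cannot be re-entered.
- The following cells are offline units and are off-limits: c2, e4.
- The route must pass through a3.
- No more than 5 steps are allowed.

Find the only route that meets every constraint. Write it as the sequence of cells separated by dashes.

d2 - d3 - c3 - b3 - a3 - a2

The 5-move cap with required stops at a3 leaves no slack for detours.
Route from d2: down to d3, 3× left (reaching a3), up to a2 — 5 moves in all.
Check: all required cells visited; 5 ≤ 5 moves.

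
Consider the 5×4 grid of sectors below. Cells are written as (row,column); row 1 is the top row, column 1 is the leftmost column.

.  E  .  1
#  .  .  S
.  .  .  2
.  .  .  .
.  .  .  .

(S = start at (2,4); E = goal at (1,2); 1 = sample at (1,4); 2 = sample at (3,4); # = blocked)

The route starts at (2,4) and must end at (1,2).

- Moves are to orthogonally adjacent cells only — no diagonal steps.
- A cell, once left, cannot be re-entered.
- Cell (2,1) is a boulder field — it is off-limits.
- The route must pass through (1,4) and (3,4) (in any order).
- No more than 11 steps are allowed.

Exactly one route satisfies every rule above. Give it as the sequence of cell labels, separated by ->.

The budget equals the shortest possible length, so every move has to be on a shortest route through the required cells.
Route from (2,4): up 1 to (1,4), left 1 to (1,3), down 2 to (3,3), right 1 to (3,4), down 1 to (4,4), left 2 to (4,2), up 3 to (1,2) — 11 moves in all.
Check: all required cells visited; 11 ≤ 11 moves.

(2,4) -> (1,4) -> (1,3) -> (2,3) -> (3,3) -> (3,4) -> (4,4) -> (4,3) -> (4,2) -> (3,2) -> (2,2) -> (1,2)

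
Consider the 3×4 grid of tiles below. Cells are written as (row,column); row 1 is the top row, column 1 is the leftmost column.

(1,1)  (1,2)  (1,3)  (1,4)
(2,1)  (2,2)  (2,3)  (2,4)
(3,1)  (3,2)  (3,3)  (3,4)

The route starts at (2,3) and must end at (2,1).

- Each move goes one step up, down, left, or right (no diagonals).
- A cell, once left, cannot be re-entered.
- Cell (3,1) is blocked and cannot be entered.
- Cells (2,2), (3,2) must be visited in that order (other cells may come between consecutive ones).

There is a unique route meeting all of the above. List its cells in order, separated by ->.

(2,3) -> (2,2) -> (3,2) -> (3,3) -> (3,4) -> (2,4) -> (1,4) -> (1,3) -> (1,2) -> (1,1) -> (2,1)

The waypoints must appear in the order (2,2), (3,2), with no cell reused.
Route from (2,3): left to (2,2), down to (3,2), 2× right (reaching (3,4)), 2× up (reaching (1,4)), 3× left (reaching (1,1)), down to (2,1) — 10 moves in all.
Check: order respected ((2,2) at step 1, (3,2) at step 2).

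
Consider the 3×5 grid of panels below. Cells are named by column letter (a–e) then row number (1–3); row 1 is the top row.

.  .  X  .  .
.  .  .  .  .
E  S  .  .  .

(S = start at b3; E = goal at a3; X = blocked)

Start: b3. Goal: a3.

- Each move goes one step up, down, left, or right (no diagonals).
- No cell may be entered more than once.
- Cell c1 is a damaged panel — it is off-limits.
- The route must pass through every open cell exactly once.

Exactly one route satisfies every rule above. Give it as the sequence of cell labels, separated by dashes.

Need to visit all 14 open cells exactly once, starting at b3 and ending at a3.
Cell e1 has only two open neighbours (e2 and d1), so the path must pass straight through it: one of those is the cell it's entered from and the other is where it exits.
Route from b3: right 3 to e3, up 2 to e1, left 1 to d1, down 1 to d2, left 2 to b2, up 1 to b1, left 1 to a1, down 2 to a3 — 13 moves in all.
Check: all 14 open cells covered.

b3 - c3 - d3 - e3 - e2 - e1 - d1 - d2 - c2 - b2 - b1 - a1 - a2 - a3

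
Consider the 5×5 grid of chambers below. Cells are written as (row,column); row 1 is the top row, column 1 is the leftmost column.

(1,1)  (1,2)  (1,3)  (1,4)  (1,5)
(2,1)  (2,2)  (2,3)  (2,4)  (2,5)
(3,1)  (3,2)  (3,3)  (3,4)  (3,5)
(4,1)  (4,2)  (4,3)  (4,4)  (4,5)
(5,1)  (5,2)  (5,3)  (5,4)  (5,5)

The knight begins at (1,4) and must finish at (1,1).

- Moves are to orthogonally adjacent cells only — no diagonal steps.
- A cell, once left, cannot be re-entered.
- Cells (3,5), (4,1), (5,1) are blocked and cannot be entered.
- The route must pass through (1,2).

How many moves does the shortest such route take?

3

Any route passes through (1,2) somewhere between (1,4) and (1,1). Summing Manhattan distances along the two legs ((1,4) → (1,2) → (1,1)) gives a lower bound of 2 + 1 = 3 moves.
A route of 3 moves achieves this: (1,4) → (1,3) → (1,2) → (1,1).
Since 3 matches the lower bound, it is optimal.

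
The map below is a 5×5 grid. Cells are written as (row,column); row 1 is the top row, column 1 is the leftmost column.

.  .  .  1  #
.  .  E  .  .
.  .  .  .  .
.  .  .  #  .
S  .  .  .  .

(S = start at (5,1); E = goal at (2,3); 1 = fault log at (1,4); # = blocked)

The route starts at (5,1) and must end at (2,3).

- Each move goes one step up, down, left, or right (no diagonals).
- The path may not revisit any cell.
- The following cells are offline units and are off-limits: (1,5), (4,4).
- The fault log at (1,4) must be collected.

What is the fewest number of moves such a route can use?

Any route passes through (1,4) somewhere between (5,1) and (2,3). Summing Manhattan distances along the two legs ((5,1) → (1,4) → (2,3)) gives a lower bound of 7 + 2 = 9 moves.
A route of 9 moves achieves this: (5,1) → (4,1) → (3,1) → (2,1) → (1,1) → (1,2) → (1,3) → (1,4) → (2,4) → (2,3).
Since 9 matches the lower bound, it is optimal.

9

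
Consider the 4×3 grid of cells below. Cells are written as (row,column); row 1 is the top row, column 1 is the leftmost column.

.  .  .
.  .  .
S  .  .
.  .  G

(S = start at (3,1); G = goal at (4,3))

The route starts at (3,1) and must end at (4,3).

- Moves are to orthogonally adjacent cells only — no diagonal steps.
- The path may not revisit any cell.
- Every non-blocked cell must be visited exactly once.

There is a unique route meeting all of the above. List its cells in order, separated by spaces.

(3,1) (4,1) (4,2) (3,2) (2,2) (2,1) (1,1) (1,2) (1,3) (2,3) (3,3) (4,3)

Need to visit all 12 open cells exactly once, starting at (3,1) and ending at (4,3).
Cell (4,1) has only two open neighbours ((3,1) and (4,2)), so the path must pass straight through it: one of those is the cell it's entered from and the other is where it exits.
Route from (3,1): down to (4,1), right to (4,2), 2× up (reaching (2,2)), left to (2,1), up to (1,1), 2× right (reaching (1,3)), 3× down (reaching (4,3)) — 11 moves in all.
Check: all 12 open cells covered.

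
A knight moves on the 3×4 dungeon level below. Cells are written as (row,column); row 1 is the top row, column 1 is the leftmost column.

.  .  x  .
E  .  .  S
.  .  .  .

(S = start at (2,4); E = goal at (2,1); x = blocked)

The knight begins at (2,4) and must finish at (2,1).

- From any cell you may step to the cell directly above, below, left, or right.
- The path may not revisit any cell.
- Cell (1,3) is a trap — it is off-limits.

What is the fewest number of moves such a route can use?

3

The Manhattan distance from (2,4) to (2,1) is |2−2| + |4−1| = 3, so at least 3 moves are needed.
A route of 3 moves achieves this: (2,4) → (2,3) → (2,2) → (2,1).
Since 3 matches the lower bound, it is optimal.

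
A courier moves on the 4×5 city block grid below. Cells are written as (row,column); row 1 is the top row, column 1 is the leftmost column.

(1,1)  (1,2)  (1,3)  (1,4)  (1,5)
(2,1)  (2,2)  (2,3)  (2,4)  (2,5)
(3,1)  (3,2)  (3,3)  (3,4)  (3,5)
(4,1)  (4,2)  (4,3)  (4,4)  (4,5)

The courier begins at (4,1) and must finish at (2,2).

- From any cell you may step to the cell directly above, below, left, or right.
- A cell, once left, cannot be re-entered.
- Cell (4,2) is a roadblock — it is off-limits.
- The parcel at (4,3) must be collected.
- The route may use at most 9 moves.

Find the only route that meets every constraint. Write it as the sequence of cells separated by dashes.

(4,1) - (3,1) - (3,2) - (3,3) - (4,3) - (4,4) - (3,4) - (2,4) - (2,3) - (2,2)

The budget equals the shortest possible length, so every move has to be on a shortest route through the required cells.
Route from (4,1): up 1 to (3,1), right 2 to (3,3), down 1 to (4,3), right 1 to (4,4), up 2 to (2,4), left 2 to (2,2) — 9 moves in all.
Check: all required cells visited; 9 ≤ 9 moves.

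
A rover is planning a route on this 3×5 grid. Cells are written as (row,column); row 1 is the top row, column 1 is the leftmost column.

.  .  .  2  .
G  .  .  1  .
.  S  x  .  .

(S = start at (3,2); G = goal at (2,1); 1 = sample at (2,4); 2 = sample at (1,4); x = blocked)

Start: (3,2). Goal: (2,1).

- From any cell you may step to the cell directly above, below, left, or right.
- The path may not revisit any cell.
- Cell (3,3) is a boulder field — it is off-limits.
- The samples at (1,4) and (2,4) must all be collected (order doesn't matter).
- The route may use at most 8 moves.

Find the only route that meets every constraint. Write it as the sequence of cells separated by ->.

Any route must reach (1,4) and (2,4) and still end at (2,1) within 8 moves, so the order of the required stops is forced.
Route from (3,2): up 1 to (2,2), right 2 to (2,4), up 1 to (1,4), left 3 to (1,1), down 1 to (2,1) — 8 moves in all.
Check: all required cells visited; 8 ≤ 8 moves.

(3,2) -> (2,2) -> (2,3) -> (2,4) -> (1,4) -> (1,3) -> (1,2) -> (1,1) -> (2,1)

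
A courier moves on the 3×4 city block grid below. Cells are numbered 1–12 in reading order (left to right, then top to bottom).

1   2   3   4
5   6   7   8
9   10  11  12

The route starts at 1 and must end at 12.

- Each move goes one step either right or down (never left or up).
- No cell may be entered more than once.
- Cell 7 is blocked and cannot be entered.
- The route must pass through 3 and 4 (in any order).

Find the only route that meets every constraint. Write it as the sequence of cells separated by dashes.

1 - 2 - 3 - 4 - 8 - 12

Moves only go right or down, so the column and row indices never decrease.
Route from 1: right 3 to 4, down 2 to 12 — 5 moves in all.
Check: all required cells visited.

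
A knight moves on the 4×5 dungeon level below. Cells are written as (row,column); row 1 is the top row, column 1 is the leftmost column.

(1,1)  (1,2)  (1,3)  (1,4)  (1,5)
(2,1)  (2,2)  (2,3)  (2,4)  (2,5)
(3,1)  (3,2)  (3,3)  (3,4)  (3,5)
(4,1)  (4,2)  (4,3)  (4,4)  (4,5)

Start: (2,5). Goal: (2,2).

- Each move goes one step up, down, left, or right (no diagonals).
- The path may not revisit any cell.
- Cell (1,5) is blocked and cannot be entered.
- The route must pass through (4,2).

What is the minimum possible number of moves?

7

Any route passes through (4,2) somewhere between (2,5) and (2,2). Summing Manhattan distances along the two legs ((2,5) → (4,2) → (2,2)) gives a lower bound of 5 + 2 = 7 moves.
A route of 7 moves achieves this: (2,5) → (3,5) → (4,5) → (4,4) → (4,3) → (4,2) → (3,2) → (2,2).
Since 7 matches the lower bound, it is optimal.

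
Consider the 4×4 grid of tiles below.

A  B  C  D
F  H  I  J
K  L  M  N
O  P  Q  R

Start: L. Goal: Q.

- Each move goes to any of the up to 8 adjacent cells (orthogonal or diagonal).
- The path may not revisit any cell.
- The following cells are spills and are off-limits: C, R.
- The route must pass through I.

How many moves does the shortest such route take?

Any route passes through I somewhere between L and Q. Summing Chebyshev distances along the two legs (L → I → Q) gives a lower bound of 1 + 2 = 3 moves.
A route of 3 moves achieves this: L → I → M → Q.
Since 3 matches the lower bound, it is optimal.

3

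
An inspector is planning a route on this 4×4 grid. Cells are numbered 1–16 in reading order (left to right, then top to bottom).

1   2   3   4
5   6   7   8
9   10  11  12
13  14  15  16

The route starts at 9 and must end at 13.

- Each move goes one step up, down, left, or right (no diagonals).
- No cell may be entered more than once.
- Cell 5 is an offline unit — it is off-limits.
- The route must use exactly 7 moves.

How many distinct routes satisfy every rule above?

Need simple routes of exactly 7 moves from 9 to 13 (Manhattan distance 1, so 3 moves are spent on a detour and 3 undoing it).
Enumerating: 9 10 6 7 11 15 14 13 | 9 10 11 12 16 15 14 13.
That gives 2 routes.

2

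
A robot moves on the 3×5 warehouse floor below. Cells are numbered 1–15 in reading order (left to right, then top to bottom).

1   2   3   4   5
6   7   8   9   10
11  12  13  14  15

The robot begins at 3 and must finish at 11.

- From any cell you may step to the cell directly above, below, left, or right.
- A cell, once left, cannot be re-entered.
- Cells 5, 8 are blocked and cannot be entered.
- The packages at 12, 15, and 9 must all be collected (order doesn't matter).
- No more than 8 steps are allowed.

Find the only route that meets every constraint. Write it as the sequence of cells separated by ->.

Any route must reach 12, 15, and 9 and still end at 11 within 8 moves, so the order of the required stops is forced.
Route from 3: right to 4, down to 9, right to 10, down to 15, 4× left (reaching 11) — 8 moves in all.
Check: all required cells visited; 8 ≤ 8 moves.

3 -> 4 -> 9 -> 10 -> 15 -> 14 -> 13 -> 12 -> 11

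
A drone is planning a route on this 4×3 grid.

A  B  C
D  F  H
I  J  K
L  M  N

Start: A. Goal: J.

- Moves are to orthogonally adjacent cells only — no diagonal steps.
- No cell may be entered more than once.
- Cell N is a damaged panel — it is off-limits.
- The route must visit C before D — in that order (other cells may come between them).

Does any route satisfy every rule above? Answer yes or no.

yes

One route that works: A → B → C → H → F → D → I → J.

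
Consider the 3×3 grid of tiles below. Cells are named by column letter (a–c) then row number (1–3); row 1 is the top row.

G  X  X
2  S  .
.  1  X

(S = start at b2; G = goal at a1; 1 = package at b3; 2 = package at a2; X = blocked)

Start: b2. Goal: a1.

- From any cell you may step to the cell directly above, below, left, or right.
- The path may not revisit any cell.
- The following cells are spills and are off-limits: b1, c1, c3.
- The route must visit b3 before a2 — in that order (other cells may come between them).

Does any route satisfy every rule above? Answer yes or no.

yes

One route that works: b2 → b3 → a3 → a2 → a1.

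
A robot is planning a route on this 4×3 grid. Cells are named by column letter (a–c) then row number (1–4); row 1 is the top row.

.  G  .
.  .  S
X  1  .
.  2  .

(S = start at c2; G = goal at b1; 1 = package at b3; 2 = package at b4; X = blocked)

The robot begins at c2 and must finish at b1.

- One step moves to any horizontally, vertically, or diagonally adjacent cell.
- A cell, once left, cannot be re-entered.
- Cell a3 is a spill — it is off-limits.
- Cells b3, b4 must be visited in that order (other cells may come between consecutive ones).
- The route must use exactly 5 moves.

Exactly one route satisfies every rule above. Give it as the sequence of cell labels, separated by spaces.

The waypoints must appear in the order b3, b4, with no cell reused.
Route from c2: down-left 1 to b3, down 1 to b4, up-right 1 to c3, up-left 1 to b2, up 1 to b1 — 5 moves in all.
Check: order respected (1 at step 1, 2 at step 2); 5 moves as required.

c2 b3 b4 c3 b2 b1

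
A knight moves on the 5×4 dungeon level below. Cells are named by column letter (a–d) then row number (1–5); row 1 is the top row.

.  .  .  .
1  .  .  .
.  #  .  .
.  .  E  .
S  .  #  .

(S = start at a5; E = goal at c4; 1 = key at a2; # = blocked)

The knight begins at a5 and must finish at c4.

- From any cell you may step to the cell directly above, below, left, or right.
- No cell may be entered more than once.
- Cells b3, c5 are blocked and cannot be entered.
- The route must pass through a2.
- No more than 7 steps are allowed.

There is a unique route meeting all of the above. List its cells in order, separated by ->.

a5 -> a4 -> a3 -> a2 -> b2 -> c2 -> c3 -> c4

The budget equals the shortest possible length, so every move has to be on a shortest route through the required cells.
Route from a5: up 3 to a2, right 2 to c2, down 2 to c4 — 7 moves in all.
Check: all required cells visited; 7 ≤ 7 moves.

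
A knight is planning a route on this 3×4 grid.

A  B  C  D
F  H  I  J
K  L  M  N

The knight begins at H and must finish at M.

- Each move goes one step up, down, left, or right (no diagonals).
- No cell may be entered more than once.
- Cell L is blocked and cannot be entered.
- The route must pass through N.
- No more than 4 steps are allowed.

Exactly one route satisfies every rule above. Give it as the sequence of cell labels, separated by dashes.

H - I - J - N - M

Any route must reach N and still end at M within 4 moves, so the order of the required stops is forced.
Route from H: 2× right (reaching J), down to N, left to M — 4 moves in all.
Check: all required cells visited; 4 ≤ 4 moves.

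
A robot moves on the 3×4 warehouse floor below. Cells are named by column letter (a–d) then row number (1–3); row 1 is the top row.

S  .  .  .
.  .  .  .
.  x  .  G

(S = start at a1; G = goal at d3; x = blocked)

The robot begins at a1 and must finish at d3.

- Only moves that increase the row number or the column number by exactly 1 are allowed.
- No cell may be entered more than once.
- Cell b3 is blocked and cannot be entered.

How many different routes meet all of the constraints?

7

A right/down-only route from a1 to d3 makes exactly 2 down-moves and 3 right-moves in some order.
With no other constraints that would be C(5,2) = 10 routes.
Subtract routes through each blocked cell (inclusion–exclusion for overlaps): − through b3: 3 → 7.
That gives 7 routes.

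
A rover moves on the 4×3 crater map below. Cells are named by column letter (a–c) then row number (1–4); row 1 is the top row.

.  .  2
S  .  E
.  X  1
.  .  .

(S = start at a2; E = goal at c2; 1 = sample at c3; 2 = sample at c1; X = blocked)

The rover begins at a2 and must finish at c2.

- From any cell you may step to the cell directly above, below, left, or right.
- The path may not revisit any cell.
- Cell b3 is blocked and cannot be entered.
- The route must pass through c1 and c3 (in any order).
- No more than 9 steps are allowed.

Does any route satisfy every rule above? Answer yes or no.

no

Exhausting the options from a2, every branch either dead-ends against blocked cells, would have to re-enter a cell already used, runs past the 9-move limit, or reaches the goal with a constraint still unmet.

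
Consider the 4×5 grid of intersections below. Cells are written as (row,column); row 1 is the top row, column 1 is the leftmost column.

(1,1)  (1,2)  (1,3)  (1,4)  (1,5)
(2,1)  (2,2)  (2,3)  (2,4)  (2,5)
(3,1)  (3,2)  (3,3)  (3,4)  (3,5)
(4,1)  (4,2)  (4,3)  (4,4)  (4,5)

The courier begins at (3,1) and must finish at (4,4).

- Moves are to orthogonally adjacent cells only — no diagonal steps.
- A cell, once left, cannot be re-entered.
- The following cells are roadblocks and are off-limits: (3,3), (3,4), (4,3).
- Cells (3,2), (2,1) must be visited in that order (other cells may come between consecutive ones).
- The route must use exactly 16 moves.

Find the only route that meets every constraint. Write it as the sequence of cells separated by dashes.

(3,1) - (4,1) - (4,2) - (3,2) - (2,2) - (2,1) - (1,1) - (1,2) - (1,3) - (2,3) - (2,4) - (1,4) - (1,5) - (2,5) - (3,5) - (4,5) - (4,4)

The waypoints must appear in the order (3,2), (2,1), with no cell reused.
Route from (3,1): down to (4,1), right to (4,2), 2× up (reaching (2,2)), left to (2,1), up to (1,1), 2× right (reaching (1,3)), down to (2,3), right to (2,4), up to (1,4), right to (1,5), 3× down (reaching (4,5)), left to (4,4) — 16 moves in all.
Check: order respected ((3,2) at step 3, (2,1) at step 5); 16 moves as required.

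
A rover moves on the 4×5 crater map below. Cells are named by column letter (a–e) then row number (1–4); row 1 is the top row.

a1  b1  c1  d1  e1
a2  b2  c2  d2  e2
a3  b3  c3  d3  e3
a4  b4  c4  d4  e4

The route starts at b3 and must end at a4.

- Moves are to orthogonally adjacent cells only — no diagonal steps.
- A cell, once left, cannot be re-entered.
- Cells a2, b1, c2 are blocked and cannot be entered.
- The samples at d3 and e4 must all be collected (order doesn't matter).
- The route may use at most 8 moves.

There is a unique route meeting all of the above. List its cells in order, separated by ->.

b3 -> c3 -> d3 -> e3 -> e4 -> d4 -> c4 -> b4 -> a4

The budget equals the shortest possible length, so every move has to be on a shortest route through the required cells.
Route from b3: 3× right (reaching e3), down to e4, 4× left (reaching a4) — 8 moves in all.
Check: all required cells visited; 8 ≤ 8 moves.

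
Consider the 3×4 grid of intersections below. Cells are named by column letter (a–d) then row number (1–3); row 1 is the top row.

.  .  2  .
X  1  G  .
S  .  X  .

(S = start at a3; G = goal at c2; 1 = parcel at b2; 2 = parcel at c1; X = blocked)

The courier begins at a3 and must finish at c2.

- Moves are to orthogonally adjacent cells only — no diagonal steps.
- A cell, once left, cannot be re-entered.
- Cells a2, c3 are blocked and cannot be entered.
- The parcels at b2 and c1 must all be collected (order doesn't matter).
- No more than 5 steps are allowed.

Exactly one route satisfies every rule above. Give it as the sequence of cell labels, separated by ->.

Any route must reach b2 and c1 and still end at c2 within 5 moves, so the order of the required stops is forced.
Route from a3: right to b3, 2× up (reaching b1), right to c1, down to c2 — 5 moves in all.
Check: all required cells visited; 5 ≤ 5 moves.

a3 -> b3 -> b2 -> b1 -> c1 -> c2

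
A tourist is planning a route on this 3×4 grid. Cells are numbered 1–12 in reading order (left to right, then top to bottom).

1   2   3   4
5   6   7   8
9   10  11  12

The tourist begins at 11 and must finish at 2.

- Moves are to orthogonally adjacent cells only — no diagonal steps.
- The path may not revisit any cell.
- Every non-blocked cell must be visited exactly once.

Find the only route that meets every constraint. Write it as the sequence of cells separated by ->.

11 -> 12 -> 8 -> 4 -> 3 -> 7 -> 6 -> 10 -> 9 -> 5 -> 1 -> 2

Need to visit all 12 open cells exactly once, starting at 11 and ending at 2.
Cell 4 has only two open neighbours (8 and 3), so the path must pass straight through it: one of those is the cell it's entered from and the other is where it exits.
Route from 11: right 1 to 12, up 2 to 4, left 1 to 3, down 1 to 7, left 1 to 6, down 1 to 10, left 1 to 9, up 2 to 1, right 1 to 2 — 11 moves in all.
Check: all 12 open cells covered.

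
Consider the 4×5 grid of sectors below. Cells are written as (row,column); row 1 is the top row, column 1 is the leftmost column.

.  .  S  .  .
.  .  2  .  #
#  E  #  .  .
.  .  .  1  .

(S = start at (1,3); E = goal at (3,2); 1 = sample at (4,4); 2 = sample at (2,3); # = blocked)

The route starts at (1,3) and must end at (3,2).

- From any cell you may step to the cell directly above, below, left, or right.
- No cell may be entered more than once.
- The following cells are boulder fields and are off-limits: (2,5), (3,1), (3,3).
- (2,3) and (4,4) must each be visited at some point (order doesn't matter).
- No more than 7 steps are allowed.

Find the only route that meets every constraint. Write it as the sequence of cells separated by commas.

(1,3), (2,3), (2,4), (3,4), (4,4), (4,3), (4,2), (3,2)

The 7-move cap with required stops at (2,3), (4,4) leaves no slack for detours.
Route from (1,3): down to (2,3), right to (2,4), 2× down (reaching (4,4)), 2× left (reaching (4,2)), up to (3,2) — 7 moves in all.
Check: all required cells visited; 7 ≤ 7 moves.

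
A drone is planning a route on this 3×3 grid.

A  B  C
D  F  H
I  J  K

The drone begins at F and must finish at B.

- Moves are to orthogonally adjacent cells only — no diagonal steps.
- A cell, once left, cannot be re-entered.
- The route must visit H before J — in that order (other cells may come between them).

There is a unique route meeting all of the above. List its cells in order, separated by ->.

F -> H -> K -> J -> I -> D -> A -> B

The waypoints must appear in the order H, J, with no cell reused.
Route from F: right to H, down to K, 2× left (reaching I), 2× up (reaching A), right to B — 7 moves in all.
Check: order respected (H at step 1, J at step 3).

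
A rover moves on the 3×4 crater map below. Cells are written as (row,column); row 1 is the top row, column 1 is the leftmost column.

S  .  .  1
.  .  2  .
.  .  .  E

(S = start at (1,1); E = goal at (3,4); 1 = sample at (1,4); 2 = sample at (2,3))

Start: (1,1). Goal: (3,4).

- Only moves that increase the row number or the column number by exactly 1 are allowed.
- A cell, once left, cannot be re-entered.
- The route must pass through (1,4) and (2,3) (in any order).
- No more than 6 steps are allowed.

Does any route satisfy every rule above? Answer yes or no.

(2,3) is below but to the left of (1,4): going (1,4) → (2,3) would need a leftward move and (2,3) → (1,4) an upward move, so no right/down-only route can visit both required cells.

no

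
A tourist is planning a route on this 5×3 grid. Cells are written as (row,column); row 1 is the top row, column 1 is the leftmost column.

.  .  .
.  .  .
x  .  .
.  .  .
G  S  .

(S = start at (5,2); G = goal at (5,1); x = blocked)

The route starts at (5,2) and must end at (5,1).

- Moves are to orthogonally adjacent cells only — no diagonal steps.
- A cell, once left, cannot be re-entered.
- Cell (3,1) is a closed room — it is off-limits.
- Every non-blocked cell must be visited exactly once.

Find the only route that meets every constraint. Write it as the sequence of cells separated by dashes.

(5,2) - (5,3) - (4,3) - (3,3) - (2,3) - (1,3) - (1,2) - (1,1) - (2,1) - (2,2) - (3,2) - (4,2) - (4,1) - (5,1)

Need to visit all 14 open cells exactly once, starting at (5,2) and ending at (5,1).
Cell (1,1) has only two open neighbours ((2,1) and (1,2)), so the path must pass straight through it: one of those is the cell it's entered from and the other is where it exits.
Route from (5,2): right 1 to (5,3), up 4 to (1,3), left 2 to (1,1), down 1 to (2,1), right 1 to (2,2), down 2 to (4,2), left 1 to (4,1), down 1 to (5,1) — 13 moves in all.
Check: all 14 open cells covered.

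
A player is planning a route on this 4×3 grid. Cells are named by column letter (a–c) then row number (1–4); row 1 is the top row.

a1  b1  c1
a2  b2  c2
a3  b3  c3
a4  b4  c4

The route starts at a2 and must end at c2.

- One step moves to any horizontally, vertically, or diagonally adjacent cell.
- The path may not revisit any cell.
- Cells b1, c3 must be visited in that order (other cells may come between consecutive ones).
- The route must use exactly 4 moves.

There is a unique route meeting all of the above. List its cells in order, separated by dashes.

The waypoints must appear in the order b1, c3, with no cell reused.
Route from a2: up-right to b1, down to b2, down-right to c3, up to c2 — 4 moves in all.
Check: order respected (b1 at step 1, c3 at step 3); 4 moves as required.

a2 - b1 - b2 - c3 - c2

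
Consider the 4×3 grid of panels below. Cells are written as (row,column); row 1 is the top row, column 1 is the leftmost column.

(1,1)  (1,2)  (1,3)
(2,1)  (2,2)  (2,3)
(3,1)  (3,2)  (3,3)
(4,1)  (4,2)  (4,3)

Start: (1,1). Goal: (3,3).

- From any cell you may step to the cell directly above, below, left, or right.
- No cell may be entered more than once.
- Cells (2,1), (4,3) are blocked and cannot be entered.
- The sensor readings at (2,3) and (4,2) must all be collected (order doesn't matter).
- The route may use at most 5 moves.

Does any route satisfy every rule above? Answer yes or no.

Even ignoring the no-revisit rule, getting from (1,1) to (3,3), taking the cheapest ordering (1,1) → (4,2) → (2,3) → (3,3) needs at least 4 + 3 + 1 = 8 moves (Manhattan distance per leg), which exceeds the 5-move limit.

no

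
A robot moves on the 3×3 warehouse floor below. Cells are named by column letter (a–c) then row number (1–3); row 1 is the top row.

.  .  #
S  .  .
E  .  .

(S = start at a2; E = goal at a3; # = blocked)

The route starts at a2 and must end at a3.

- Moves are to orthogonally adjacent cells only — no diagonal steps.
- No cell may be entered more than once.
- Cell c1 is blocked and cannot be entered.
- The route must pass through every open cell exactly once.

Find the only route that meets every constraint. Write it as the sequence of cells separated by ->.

a2 -> a1 -> b1 -> b2 -> c2 -> c3 -> b3 -> a3

Need to visit all 8 open cells exactly once, starting at a2 and ending at a3.
Cell b1 has only two open neighbours (b2 and a1), so the path must pass straight through it: one of those is the cell it's entered from and the other is where it exits.
Route from a2: up to a1, right to b1, down to b2, right to c2, down to c3, 2× left (reaching a3) — 7 moves in all.
Check: all 8 open cells covered.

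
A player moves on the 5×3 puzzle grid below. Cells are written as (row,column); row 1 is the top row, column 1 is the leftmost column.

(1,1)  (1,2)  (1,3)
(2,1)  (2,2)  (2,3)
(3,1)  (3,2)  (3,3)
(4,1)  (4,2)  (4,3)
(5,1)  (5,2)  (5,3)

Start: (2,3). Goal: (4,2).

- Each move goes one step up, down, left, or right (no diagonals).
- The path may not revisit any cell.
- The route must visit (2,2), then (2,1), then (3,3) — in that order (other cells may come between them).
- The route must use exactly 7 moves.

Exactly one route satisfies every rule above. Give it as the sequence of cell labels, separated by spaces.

(2,3) (2,2) (2,1) (3,1) (3,2) (3,3) (4,3) (4,2)

The waypoints must appear in the order (2,2), (2,1), (3,3), with no cell reused.
Route from (2,3): 2× left (reaching (2,1)), down to (3,1), 2× right (reaching (3,3)), down to (4,3), left to (4,2) — 7 moves in all.
Check: order respected ((2,2) at step 1, (2,1) at step 2, (3,3) at step 5); 7 moves as required.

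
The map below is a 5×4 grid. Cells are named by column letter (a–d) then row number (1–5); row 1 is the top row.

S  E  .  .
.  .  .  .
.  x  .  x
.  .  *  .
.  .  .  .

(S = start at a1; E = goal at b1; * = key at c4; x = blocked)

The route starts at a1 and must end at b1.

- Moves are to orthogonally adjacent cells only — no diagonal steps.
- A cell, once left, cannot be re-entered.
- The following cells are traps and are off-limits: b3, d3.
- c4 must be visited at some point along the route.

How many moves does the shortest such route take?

9

Any route passes through c4 somewhere between a1 and b1. Summing Manhattan distances along the two legs (a1 → c4 → b1) gives a lower bound of 5 + 4 = 9 moves.
A route of 9 moves achieves this: a1 → a2 → a3 → a4 → b4 → c4 → c3 → c2 → c1 → b1.
Since 9 matches the lower bound, it is optimal.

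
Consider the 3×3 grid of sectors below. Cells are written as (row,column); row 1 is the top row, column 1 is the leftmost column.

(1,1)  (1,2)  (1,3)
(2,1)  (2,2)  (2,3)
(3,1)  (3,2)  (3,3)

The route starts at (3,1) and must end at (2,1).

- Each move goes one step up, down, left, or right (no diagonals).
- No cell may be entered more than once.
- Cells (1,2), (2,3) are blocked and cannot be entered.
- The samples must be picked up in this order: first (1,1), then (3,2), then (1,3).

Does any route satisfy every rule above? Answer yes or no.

no

The blocked cells wall (1,3) off from (3,1) completely — no sequence of moves reaches it at all, so no route can satisfy the rules.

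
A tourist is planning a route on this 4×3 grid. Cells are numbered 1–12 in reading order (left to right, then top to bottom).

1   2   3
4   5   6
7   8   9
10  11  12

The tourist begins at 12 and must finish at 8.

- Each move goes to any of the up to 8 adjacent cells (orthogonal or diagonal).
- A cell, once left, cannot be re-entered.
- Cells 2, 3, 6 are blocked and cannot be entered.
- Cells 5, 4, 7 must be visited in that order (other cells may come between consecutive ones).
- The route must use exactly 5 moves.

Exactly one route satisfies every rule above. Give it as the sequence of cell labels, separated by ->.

The waypoints must appear in the order 5, 4, 7, with no cell reused.
Route from 12: up to 9, up-left to 5, left to 4, down to 7, right to 8 — 5 moves in all.
Check: order respected (5 at step 2, 4 at step 3, 7 at step 4); 5 moves as required.

12 -> 9 -> 5 -> 4 -> 7 -> 8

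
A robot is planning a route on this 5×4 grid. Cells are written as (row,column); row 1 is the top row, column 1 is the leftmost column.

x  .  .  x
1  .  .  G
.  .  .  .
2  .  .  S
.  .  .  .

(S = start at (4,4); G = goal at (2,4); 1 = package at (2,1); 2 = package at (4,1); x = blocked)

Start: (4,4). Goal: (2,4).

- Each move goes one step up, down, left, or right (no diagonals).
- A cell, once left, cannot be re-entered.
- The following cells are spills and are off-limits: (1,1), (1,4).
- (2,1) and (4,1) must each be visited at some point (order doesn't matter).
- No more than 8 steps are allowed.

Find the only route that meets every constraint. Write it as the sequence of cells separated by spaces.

The 8-move cap with required stops at (2,1), (4,1) leaves no slack for detours.
Route from (4,4): 3× left (reaching (4,1)), 2× up (reaching (2,1)), 3× right (reaching (2,4)) — 8 moves in all.
Check: all required cells visited; 8 ≤ 8 moves.

(4,4) (4,3) (4,2) (4,1) (3,1) (2,1) (2,2) (2,3) (2,4)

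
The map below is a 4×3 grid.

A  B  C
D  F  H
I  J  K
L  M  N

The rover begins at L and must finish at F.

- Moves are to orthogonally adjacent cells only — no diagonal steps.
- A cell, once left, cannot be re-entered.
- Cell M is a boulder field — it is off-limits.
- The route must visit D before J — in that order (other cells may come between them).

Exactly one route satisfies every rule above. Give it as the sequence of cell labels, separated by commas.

The waypoints must appear in the order D, J, with no cell reused.
Route from L: up 3 to A, right 2 to C, down 2 to K, left 1 to J, up 1 to F — 9 moves in all.
Check: order respected (D at step 2, J at step 8).

L, I, D, A, B, C, H, K, J, F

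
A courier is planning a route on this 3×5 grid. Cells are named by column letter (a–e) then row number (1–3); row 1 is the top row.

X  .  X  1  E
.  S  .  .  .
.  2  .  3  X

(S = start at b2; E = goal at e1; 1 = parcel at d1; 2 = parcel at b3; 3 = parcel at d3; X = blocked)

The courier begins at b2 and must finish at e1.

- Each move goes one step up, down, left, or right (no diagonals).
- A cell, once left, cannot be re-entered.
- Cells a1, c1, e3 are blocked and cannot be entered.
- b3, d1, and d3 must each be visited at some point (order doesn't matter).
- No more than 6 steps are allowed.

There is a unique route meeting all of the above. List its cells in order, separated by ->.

b2 -> b3 -> c3 -> d3 -> d2 -> d1 -> e1

The budget equals the shortest possible length, so every move has to be on a shortest route through the required cells.
Route from b2: down 1 to b3, right 2 to d3, up 2 to d1, right 1 to e1 — 6 moves in all.
Check: all required cells visited; 6 ≤ 6 moves.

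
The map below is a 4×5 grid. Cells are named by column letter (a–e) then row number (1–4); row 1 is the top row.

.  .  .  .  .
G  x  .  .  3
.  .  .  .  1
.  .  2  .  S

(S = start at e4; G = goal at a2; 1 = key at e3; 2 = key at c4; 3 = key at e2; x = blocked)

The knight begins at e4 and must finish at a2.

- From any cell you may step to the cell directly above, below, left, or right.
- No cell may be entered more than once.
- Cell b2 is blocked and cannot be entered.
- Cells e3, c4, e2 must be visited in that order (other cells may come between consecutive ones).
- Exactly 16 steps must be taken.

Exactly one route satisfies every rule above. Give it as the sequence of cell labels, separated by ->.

e4 -> e3 -> d3 -> d4 -> c4 -> b4 -> b3 -> c3 -> c2 -> d2 -> e2 -> e1 -> d1 -> c1 -> b1 -> a1 -> a2

The waypoints must appear in the order e3, c4, e2, with no cell reused.
Route from e4: up 1 to e3, left 1 to d3, down 1 to d4, left 2 to b4, up 1 to b3, right 1 to c3, up 1 to c2, right 2 to e2, up 1 to e1, left 4 to a1, down 1 to a2 — 16 moves in all.
Check: order respected (1 at step 1, 2 at step 4, 3 at step 10); 16 moves as required.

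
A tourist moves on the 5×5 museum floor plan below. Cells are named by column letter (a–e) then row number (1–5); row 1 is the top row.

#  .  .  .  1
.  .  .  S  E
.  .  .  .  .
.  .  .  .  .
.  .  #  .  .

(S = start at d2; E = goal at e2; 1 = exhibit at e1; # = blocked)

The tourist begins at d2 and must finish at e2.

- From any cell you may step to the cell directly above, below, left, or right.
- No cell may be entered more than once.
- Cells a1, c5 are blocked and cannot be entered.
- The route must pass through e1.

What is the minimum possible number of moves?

Any route passes through e1 somewhere between d2 and e2. Summing Manhattan distances along the two legs (d2 → e1 → e2) gives a lower bound of 2 + 1 = 3 moves.
A route of 3 moves achieves this: d2 → d1 → e1 → e2.
Since 3 matches the lower bound, it is optimal.

3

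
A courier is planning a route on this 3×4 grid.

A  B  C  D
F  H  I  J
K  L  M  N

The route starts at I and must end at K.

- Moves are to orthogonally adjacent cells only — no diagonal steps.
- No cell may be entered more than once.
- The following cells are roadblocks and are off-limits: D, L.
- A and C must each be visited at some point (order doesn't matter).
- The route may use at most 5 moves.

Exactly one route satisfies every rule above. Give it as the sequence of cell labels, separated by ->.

I -> C -> B -> A -> F -> K

The 5-move cap with required stops at A, C leaves no slack for detours.
Route from I: up 1 to C, left 2 to A, down 2 to K — 5 moves in all.
Check: all required cells visited; 5 ≤ 5 moves.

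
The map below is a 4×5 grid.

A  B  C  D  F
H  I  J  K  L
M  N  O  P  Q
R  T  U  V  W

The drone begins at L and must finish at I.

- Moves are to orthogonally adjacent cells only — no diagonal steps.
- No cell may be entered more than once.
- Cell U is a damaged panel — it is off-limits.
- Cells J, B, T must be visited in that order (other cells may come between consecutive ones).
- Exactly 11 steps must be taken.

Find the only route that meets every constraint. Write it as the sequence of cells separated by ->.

The waypoints must appear in the order J, B, T, with no cell reused.
Route from L: left 2 to J, up 1 to C, left 2 to A, down 3 to R, right 1 to T, up 2 to I — 11 moves in all.
Check: order respected (J at step 2, B at step 4, T at step 9); 11 moves as required.

L -> K -> J -> C -> B -> A -> H -> M -> R -> T -> N -> I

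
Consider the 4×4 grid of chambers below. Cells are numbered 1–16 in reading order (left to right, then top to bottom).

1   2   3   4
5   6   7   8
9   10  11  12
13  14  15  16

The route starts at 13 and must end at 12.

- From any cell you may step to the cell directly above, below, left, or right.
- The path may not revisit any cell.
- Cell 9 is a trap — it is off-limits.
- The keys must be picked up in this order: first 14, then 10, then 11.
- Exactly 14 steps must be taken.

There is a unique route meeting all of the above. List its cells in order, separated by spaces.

13 14 10 6 5 1 2 3 4 8 7 11 15 16 12

The waypoints must appear in the order 14, 10, 11, with no cell reused.
Route from 13: right to 14, 2× up (reaching 6), left to 5, up to 1, 3× right (reaching 4), down to 8, left to 7, 2× down (reaching 15), right to 16, up to 12 — 14 moves in all.
Check: order respected (14 at step 1, 10 at step 2, 11 at step 11); 14 moves as required.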